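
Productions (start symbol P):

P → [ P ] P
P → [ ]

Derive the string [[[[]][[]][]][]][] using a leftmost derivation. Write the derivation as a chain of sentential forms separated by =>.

P => [P]P => [[P]P]P => [[[P]P]P]P => [[[[]]P]P]P => [[[[]][P]P]P]P => [[[[]][[]]P]P]P => [[[[]][[]][]]P]P => [[[[]][[]][]][]]P => [[[[]][[]][]][]][]

P => [P]P   [P → [ P ] P]
[P]P => [[P]P]P   [P → [ P ] P]
[[P]P]P => [[[P]P]P]P   [P → [ P ] P]
[[[P]P]P]P => [[[[]]P]P]P   [P → [ ]]
[[[[]]P]P]P => [[[[]][P]P]P]P   [P → [ P ] P]
[[[[]][P]P]P]P => [[[[]][[]]P]P]P   [P → [ ]]
[[[[]][[]]P]P]P => [[[[]][[]][]]P]P   [P → [ ]]
[[[[]][[]][]]P]P => [[[[]][[]][]][]]P   [P → [ ]]
[[[[]][[]][]][]]P => [[[[]][[]][]][]][]   [P → [ ]]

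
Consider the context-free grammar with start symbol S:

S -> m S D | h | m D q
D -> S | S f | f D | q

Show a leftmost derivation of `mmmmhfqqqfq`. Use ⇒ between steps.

S ⇒ mDq ⇒ mSfq ⇒ mmSDfq ⇒ mmmSDDfq ⇒ mmmmDqDDfq ⇒ mmmmSfqDDfq ⇒ mmmmhfqDDfq ⇒ mmmmhfqqDfq ⇒ mmmmhfqqqfq

S ⇒ mDq   [S -> m D q]
mDq ⇒ mSfq   [D -> S f]
mSfq ⇒ mmSDfq   [S -> m S D]
mmSDfq ⇒ mmmSDDfq   [S -> m S D]
mmmSDDfq ⇒ mmmmDqDDfq   [S -> m D q]
mmmmDqDDfq ⇒ mmmmSfqDDfq   [D -> S f]
mmmmSfqDDfq ⇒ mmmmhfqDDfq   [S -> h]
mmmmhfqDDfq ⇒ mmmmhfqqDfq   [D -> q]
mmmmhfqqDfq ⇒ mmmmhfqqqfq   [D -> q]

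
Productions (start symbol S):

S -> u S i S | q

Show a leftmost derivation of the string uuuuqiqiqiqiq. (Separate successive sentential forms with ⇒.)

S ⇒ uSiS   [S -> u S i S]
uSiS ⇒ uuSiSiS   [S -> u S i S]
uuSiSiS ⇒ uuuSiSiSiS   [S -> u S i S]
uuuSiSiSiS ⇒ uuuuSiSiSiSiS   [S -> u S i S]
uuuuSiSiSiSiS ⇒ uuuuqiSiSiSiS   [S -> q]
uuuuqiSiSiSiS ⇒ uuuuqiqiSiSiS   [S -> q]
uuuuqiqiSiSiS ⇒ uuuuqiqiqiSiS   [S -> q]
uuuuqiqiqiSiS ⇒ uuuuqiqiqiqiS   [S -> q]
uuuuqiqiqiqiS ⇒ uuuuqiqiqiqiq   [S -> q]

S ⇒ uSiS ⇒ uuSiSiS ⇒ uuuSiSiSiS ⇒ uuuuSiSiSiSiS ⇒ uuuuqiSiSiSiS ⇒ uuuuqiqiSiSiS ⇒ uuuuqiqiqiSiS ⇒ uuuuqiqiqiqiS ⇒ uuuuqiqiqiqiq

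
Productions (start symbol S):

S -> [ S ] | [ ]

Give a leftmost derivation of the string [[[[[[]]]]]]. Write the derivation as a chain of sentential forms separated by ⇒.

S⇒[S]⇒[[S]]⇒[[[S]]]⇒[[[[S]]]]⇒[[[[[S]]]]]⇒[[[[[[]]]]]]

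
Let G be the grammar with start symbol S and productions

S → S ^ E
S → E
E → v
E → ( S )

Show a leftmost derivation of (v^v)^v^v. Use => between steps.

S => S^E => S^E^E => E^E^E => (S)^E^E => (S^E)^E^E => (E^E)^E^E => (v^E)^E^E => (v^v)^E^E => (v^v)^v^E => (v^v)^v^v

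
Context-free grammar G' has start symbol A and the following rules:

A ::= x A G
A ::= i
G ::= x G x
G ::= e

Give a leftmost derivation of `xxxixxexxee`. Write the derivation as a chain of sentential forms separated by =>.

A => xAG => xxAGG => xxxAGGG => xxxiGGG => xxxixGxGG => xxxixxGxxGG => xxxixxexxGG => xxxixxexxeG => xxxixxexxee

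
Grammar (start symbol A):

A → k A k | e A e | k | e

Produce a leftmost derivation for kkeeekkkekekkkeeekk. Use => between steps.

A=>kAk=>kkAkk=>kkeAekk=>kkeeAeekk=>kkeeeAeeekk=>kkeeekAkeeekk=>kkeeekkAkkeeekk=>kkeeekkkAkkkeeekk=>kkeeekkkeAekkkeeekk=>kkeeekkkekekkkeeekk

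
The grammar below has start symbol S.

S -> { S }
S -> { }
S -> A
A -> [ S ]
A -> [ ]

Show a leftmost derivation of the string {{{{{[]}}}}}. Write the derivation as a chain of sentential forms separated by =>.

S => {S}   [S -> { S }]
{S} => {{S}}   [S -> { S }]
{{S}} => {{{S}}}   [S -> { S }]
{{{S}}} => {{{{S}}}}   [S -> { S }]
{{{{S}}}} => {{{{{S}}}}}   [S -> { S }]
{{{{{S}}}}} => {{{{{A}}}}}   [S -> A]
{{{{{A}}}}} => {{{{{[]}}}}}   [A -> [ ]]

S => {S} => {{S}} => {{{S}}} => {{{{S}}}} => {{{{{S}}}}} => {{{{{A}}}}} => {{{{{[]}}}}}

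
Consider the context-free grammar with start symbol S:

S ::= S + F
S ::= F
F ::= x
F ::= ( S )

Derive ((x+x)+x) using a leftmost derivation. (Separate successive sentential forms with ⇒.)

S ⇒ F   [S ::= F]
F ⇒ (S)   [F ::= ( S )]
(S) ⇒ (S+F)   [S ::= S + F]
(S+F) ⇒ (F+F)   [S ::= F]
(F+F) ⇒ ((S)+F)   [F ::= ( S )]
((S)+F) ⇒ ((S+F)+F)   [S ::= S + F]
((S+F)+F) ⇒ ((F+F)+F)   [S ::= F]
((F+F)+F) ⇒ ((x+F)+F)   [F ::= x]
((x+F)+F) ⇒ ((x+x)+F)   [F ::= x]
((x+x)+F) ⇒ ((x+x)+x)   [F ::= x]

S⇒F⇒(S)⇒(S+F)⇒(F+F)⇒((S)+F)⇒((S+F)+F)⇒((F+F)+F)⇒((x+F)+F)⇒((x+x)+F)⇒((x+x)+x)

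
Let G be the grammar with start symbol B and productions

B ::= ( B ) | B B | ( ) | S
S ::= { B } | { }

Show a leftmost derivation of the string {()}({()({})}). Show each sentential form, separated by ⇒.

B ⇒ BB ⇒ SB ⇒ {B}B ⇒ {()}B ⇒ {()}(B) ⇒ {()}(S) ⇒ {()}({B}) ⇒ {()}({BB}) ⇒ {()}({()B}) ⇒ {()}({()(B)}) ⇒ {()}({()(S)}) ⇒ {()}({()({})})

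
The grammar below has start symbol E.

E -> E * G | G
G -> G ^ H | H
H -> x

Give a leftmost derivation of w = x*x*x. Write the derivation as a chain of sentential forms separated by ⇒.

E ⇒ E*G ⇒ E*G*G ⇒ G*G*G ⇒ H*G*G ⇒ x*G*G ⇒ x*H*G ⇒ x*x*G ⇒ x*x*H ⇒ x*x*x

E ⇒ E*G   [E -> E * G]
E*G ⇒ E*G*G   [E -> E * G]
E*G*G ⇒ G*G*G   [E -> G]
G*G*G ⇒ H*G*G   [G -> H]
H*G*G ⇒ x*G*G   [H -> x]
x*G*G ⇒ x*H*G   [G -> H]
x*H*G ⇒ x*x*G   [H -> x]
x*x*G ⇒ x*x*H   [G -> H]
x*x*H ⇒ x*x*x   [H -> x]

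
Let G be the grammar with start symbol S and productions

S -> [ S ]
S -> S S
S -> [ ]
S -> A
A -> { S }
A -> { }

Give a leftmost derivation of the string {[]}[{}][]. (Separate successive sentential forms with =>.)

S => SS => SSS => ASS => {S}SS => {[]}SS => {[]}[S]S => {[]}[A]S => {[]}[{}]S => {[]}[{}][]

S => SS   [S -> S S]
SS => SSS   [S -> S S]
SSS => ASS   [S -> A]
ASS => {S}SS   [A -> { S }]
{S}SS => {[]}SS   [S -> [ ]]
{[]}SS => {[]}[S]S   [S -> [ S ]]
{[]}[S]S => {[]}[A]S   [S -> A]
{[]}[A]S => {[]}[{}]S   [A -> { }]
{[]}[{}]S => {[]}[{}][]   [S -> [ ]]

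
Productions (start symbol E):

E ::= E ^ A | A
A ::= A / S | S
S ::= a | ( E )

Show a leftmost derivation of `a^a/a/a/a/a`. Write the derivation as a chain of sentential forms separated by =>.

E => E^A => A^A => S^A => a^A => a^A/S => a^A/S/S => a^A/S/S/S => a^A/S/S/S/S => a^S/S/S/S/S => a^a/S/S/S/S => a^a/a/S/S/S => a^a/a/a/S/S => a^a/a/a/a/S => a^a/a/a/a/a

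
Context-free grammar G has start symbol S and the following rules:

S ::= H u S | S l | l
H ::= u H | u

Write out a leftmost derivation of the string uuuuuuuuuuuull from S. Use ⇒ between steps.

S ⇒ HuS ⇒ uHuS ⇒ uuHuS ⇒ uuuHuS ⇒ uuuuHuS ⇒ uuuuuHuS ⇒ uuuuuuuS ⇒ uuuuuuuHuS ⇒ uuuuuuuuHuS ⇒ uuuuuuuuuuS ⇒ uuuuuuuuuuSl ⇒ uuuuuuuuuuHuSl ⇒ uuuuuuuuuuuuSl ⇒ uuuuuuuuuuuull

S ⇒ HuS   [S ::= H u S]
HuS ⇒ uHuS   [H ::= u H]
uHuS ⇒ uuHuS   [H ::= u H]
uuHuS ⇒ uuuHuS   [H ::= u H]
uuuHuS ⇒ uuuuHuS   [H ::= u H]
uuuuHuS ⇒ uuuuuHuS   [H ::= u H]
uuuuuHuS ⇒ uuuuuuuS   [H ::= u]
uuuuuuuS ⇒ uuuuuuuHuS   [S ::= H u S]
uuuuuuuHuS ⇒ uuuuuuuuHuS   [H ::= u H]
uuuuuuuuHuS ⇒ uuuuuuuuuuS   [H ::= u]
uuuuuuuuuuS ⇒ uuuuuuuuuuSl   [S ::= S l]
uuuuuuuuuuSl ⇒ uuuuuuuuuuHuSl   [S ::= H u S]
uuuuuuuuuuHuSl ⇒ uuuuuuuuuuuuSl   [H ::= u]
uuuuuuuuuuuuSl ⇒ uuuuuuuuuuuull   [S ::= l]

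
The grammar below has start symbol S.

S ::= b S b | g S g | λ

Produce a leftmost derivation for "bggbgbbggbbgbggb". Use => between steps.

S => bSb => bgSgb => bggSggb => bggbSbggb => bggbgSgbggb => bggbgbSbgbggb => bggbgbbSbbgbggb => bggbgbbgSgbbgbggb => bggbgbbggbbgbggb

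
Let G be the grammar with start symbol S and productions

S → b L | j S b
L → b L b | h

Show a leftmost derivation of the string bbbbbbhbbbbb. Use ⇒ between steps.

S⇒bL⇒bbLb⇒bbbLbb⇒bbbbLbbb⇒bbbbbLbbbb⇒bbbbbbLbbbbb⇒bbbbbbhbbbbb

S ⇒ bL   [S → b L]
bL ⇒ bbLb   [L → b L b]
bbLb ⇒ bbbLbb   [L → b L b]
bbbLbb ⇒ bbbbLbbb   [L → b L b]
bbbbLbbb ⇒ bbbbbLbbbb   [L → b L b]
bbbbbLbbbb ⇒ bbbbbbLbbbbb   [L → b L b]
bbbbbbLbbbbb ⇒ bbbbbbhbbbbb   [L → h]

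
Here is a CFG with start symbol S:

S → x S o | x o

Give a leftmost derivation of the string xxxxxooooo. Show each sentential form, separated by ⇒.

S⇒xSo⇒xxSoo⇒xxxSooo⇒xxxxSoooo⇒xxxxxooooo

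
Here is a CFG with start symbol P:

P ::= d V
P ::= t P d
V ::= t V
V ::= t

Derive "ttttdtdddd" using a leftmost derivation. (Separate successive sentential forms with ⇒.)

P ⇒ tPd ⇒ ttPdd ⇒ tttPddd ⇒ ttttPdddd ⇒ ttttdVdddd ⇒ ttttdtdddd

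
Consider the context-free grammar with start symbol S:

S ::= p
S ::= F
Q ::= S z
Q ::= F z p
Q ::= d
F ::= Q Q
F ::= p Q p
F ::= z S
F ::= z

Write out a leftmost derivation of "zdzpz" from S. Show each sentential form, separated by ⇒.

S⇒F⇒zS⇒zF⇒zQQ⇒zdQ⇒zdSz⇒zdFz⇒zdzSz⇒zdzpz

S ⇒ F   [S ::= F]
F ⇒ zS   [F ::= z S]
zS ⇒ zF   [S ::= F]
zF ⇒ zQQ   [F ::= Q Q]
zQQ ⇒ zdQ   [Q ::= d]
zdQ ⇒ zdSz   [Q ::= S z]
zdSz ⇒ zdFz   [S ::= F]
zdFz ⇒ zdzSz   [F ::= z S]
zdzSz ⇒ zdzpz   [S ::= p]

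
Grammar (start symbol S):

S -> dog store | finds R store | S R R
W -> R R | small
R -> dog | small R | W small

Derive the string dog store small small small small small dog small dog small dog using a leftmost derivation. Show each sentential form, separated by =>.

S => S R R => dog store R R => dog store small R R => dog store small W small R => dog store small R R small R => dog store small W small R small R => dog store small R R small R small R => dog store small small R R small R small R => dog store small small small R R small R small R => dog store small small small W small R small R small R => dog store small small small small small R small R small R => dog store small small small small small dog small R small R => dog store small small small small small dog small dog small R => dog store small small small small small dog small dog small dog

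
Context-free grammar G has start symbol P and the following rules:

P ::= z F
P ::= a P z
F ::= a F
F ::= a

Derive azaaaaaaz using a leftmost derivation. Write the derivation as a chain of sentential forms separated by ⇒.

P⇒aPz⇒azFz⇒azaFz⇒azaaFz⇒azaaaFz⇒azaaaaFz⇒azaaaaaFz⇒azaaaaaaz

P ⇒ aPz   [P ::= a P z]
aPz ⇒ azFz   [P ::= z F]
azFz ⇒ azaFz   [F ::= a F]
azaFz ⇒ azaaFz   [F ::= a F]
azaaFz ⇒ azaaaFz   [F ::= a F]
azaaaFz ⇒ azaaaaFz   [F ::= a F]
azaaaaFz ⇒ azaaaaaFz   [F ::= a F]
azaaaaaFz ⇒ azaaaaaaz   [F ::= a]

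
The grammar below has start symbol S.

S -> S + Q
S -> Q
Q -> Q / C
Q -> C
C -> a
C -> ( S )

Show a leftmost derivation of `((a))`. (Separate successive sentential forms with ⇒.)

S ⇒ Q ⇒ C ⇒ (S) ⇒ (Q) ⇒ (C) ⇒ ((S)) ⇒ ((Q)) ⇒ ((C)) ⇒ ((a))

S ⇒ Q   [S -> Q]
Q ⇒ C   [Q -> C]
C ⇒ (S)   [C -> ( S )]
(S) ⇒ (Q)   [S -> Q]
(Q) ⇒ (C)   [Q -> C]
(C) ⇒ ((S))   [C -> ( S )]
((S)) ⇒ ((Q))   [S -> Q]
((Q)) ⇒ ((C))   [Q -> C]
((C)) ⇒ ((a))   [C -> a]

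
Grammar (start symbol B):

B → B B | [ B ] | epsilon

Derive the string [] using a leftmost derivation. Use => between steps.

B => BB   [B → B B]
BB => BBB   [B → B B]
BBB => [B]BB   [B → [ B ]]
[B]BB => []BB   [B → epsilon]
[]BB => []B   [B → epsilon]
[]B => []   [B → epsilon]

B=>BB=>BBB=>[B]BB=>[]BB=>[]B=>[]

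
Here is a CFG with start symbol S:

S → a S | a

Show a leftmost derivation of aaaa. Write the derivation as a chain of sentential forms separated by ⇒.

S⇒aS⇒aaS⇒aaaS⇒aaaa

S ⇒ aS   [S → a S]
aS ⇒ aaS   [S → a S]
aaS ⇒ aaaS   [S → a S]
aaaS ⇒ aaaa   [S → a]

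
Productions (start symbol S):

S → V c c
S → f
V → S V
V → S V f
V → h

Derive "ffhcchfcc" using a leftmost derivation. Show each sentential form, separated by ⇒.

S ⇒ Vcc ⇒ SVfcc ⇒ VccVfcc ⇒ SVccVfcc ⇒ fVccVfcc ⇒ fSVccVfcc ⇒ ffVccVfcc ⇒ ffhccVfcc ⇒ ffhcchfcc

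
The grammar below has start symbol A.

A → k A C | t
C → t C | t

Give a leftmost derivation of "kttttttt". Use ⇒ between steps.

A⇒kAC⇒ktC⇒kttC⇒ktttC⇒kttttC⇒ktttttC⇒kttttttC⇒kttttttt

A ⇒ kAC   [A → k A C]
kAC ⇒ ktC   [A → t]
ktC ⇒ kttC   [C → t C]
kttC ⇒ ktttC   [C → t C]
ktttC ⇒ kttttC   [C → t C]
kttttC ⇒ ktttttC   [C → t C]
ktttttC ⇒ kttttttC   [C → t C]
kttttttC ⇒ kttttttt   [C → t]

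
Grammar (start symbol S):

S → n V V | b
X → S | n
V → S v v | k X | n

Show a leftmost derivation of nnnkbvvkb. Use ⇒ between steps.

S ⇒ nVV ⇒ nSvvV ⇒ nnVVvvV ⇒ nnnVvvV ⇒ nnnkXvvV ⇒ nnnkSvvV ⇒ nnnkbvvV ⇒ nnnkbvvkX ⇒ nnnkbvvkS ⇒ nnnkbvvkb

S ⇒ nVV   [S → n V V]
nVV ⇒ nSvvV   [V → S v v]
nSvvV ⇒ nnVVvvV   [S → n V V]
nnVVvvV ⇒ nnnVvvV   [V → n]
nnnVvvV ⇒ nnnkXvvV   [V → k X]
nnnkXvvV ⇒ nnnkSvvV   [X → S]
nnnkSvvV ⇒ nnnkbvvV   [S → b]
nnnkbvvV ⇒ nnnkbvvkX   [V → k X]
nnnkbvvkX ⇒ nnnkbvvkS   [X → S]
nnnkbvvkS ⇒ nnnkbvvkb   [S → b]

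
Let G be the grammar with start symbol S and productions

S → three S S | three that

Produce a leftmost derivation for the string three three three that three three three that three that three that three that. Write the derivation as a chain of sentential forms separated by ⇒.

S ⇒ three S S   [S → three S S]
three S S ⇒ three three S S S   [S → three S S]
three three S S S ⇒ three three three that S S   [S → three that]
three three three that S S ⇒ three three three that three S S S   [S → three S S]
three three three that three S S S ⇒ three three three that three three S S S S   [S → three S S]
three three three that three three S S S S ⇒ three three three that three three three that S S S   [S → three that]
three three three that three three three that S S S ⇒ three three three that three three three that three that S S   [S → three that]
three three three that three three three that three that S S ⇒ three three three that three three three that three that three that S   [S → three that]
three three three that three three three that three that three that S ⇒ three three three that three three three that three that three that three that   [S → three that]

S ⇒ three S S ⇒ three three S S S ⇒ three three three that S S ⇒ three three three that three S S S ⇒ three three three that three three S S S S ⇒ three three three that three three three that S S S ⇒ three three three that three three three that three that S S ⇒ three three three that three three three that three that three that S ⇒ three three three that three three three that three that three that three that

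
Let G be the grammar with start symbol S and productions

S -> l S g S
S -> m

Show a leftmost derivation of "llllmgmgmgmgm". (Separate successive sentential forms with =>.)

S => lSgS   [S -> l S g S]
lSgS => llSgSgS   [S -> l S g S]
llSgSgS => lllSgSgSgS   [S -> l S g S]
lllSgSgSgS => llllSgSgSgSgS   [S -> l S g S]
llllSgSgSgSgS => llllmgSgSgSgS   [S -> m]
llllmgSgSgSgS => llllmgmgSgSgS   [S -> m]
llllmgmgSgSgS => llllmgmgmgSgS   [S -> m]
llllmgmgmgSgS => llllmgmgmgmgS   [S -> m]
llllmgmgmgmgS => llllmgmgmgmgm   [S -> m]

S => lSgS => llSgSgS => lllSgSgSgS => llllSgSgSgSgS => llllmgSgSgSgS => llllmgmgSgSgS => llllmgmgmgSgS => llllmgmgmgmgS => llllmgmgmgmgm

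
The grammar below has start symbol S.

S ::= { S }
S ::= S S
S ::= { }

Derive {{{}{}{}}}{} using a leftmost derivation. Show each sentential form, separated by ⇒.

S ⇒ SS   [S ::= S S]
SS ⇒ {S}S   [S ::= { S }]
{S}S ⇒ {{S}}S   [S ::= { S }]
{{S}}S ⇒ {{SS}}S   [S ::= S S]
{{SS}}S ⇒ {{SSS}}S   [S ::= S S]
{{SSS}}S ⇒ {{{}SS}}S   [S ::= { }]
{{{}SS}}S ⇒ {{{}{}S}}S   [S ::= { }]
{{{}{}S}}S ⇒ {{{}{}{}}}S   [S ::= { }]
{{{}{}{}}}S ⇒ {{{}{}{}}}{}   [S ::= { }]

S ⇒ SS ⇒ {S}S ⇒ {{S}}S ⇒ {{SS}}S ⇒ {{SSS}}S ⇒ {{{}SS}}S ⇒ {{{}{}S}}S ⇒ {{{}{}{}}}S ⇒ {{{}{}{}}}{}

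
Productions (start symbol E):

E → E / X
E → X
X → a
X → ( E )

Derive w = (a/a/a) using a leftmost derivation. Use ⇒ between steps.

E ⇒ X ⇒ (E) ⇒ (E/X) ⇒ (E/X/X) ⇒ (X/X/X) ⇒ (a/X/X) ⇒ (a/a/X) ⇒ (a/a/a)

E ⇒ X   [E → X]
X ⇒ (E)   [X → ( E )]
(E) ⇒ (E/X)   [E → E / X]
(E/X) ⇒ (E/X/X)   [E → E / X]
(E/X/X) ⇒ (X/X/X)   [E → X]
(X/X/X) ⇒ (a/X/X)   [X → a]
(a/X/X) ⇒ (a/a/X)   [X → a]
(a/a/X) ⇒ (a/a/a)   [X → a]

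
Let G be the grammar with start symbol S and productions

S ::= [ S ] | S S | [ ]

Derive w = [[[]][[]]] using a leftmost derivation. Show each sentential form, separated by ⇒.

S ⇒ [S] ⇒ [SS] ⇒ [[S]S] ⇒ [[[]]S] ⇒ [[[]][S]] ⇒ [[[]][[]]]

S ⇒ [S]   [S ::= [ S ]]
[S] ⇒ [SS]   [S ::= S S]
[SS] ⇒ [[S]S]   [S ::= [ S ]]
[[S]S] ⇒ [[[]]S]   [S ::= [ ]]
[[[]]S] ⇒ [[[]][S]]   [S ::= [ S ]]
[[[]][S]] ⇒ [[[]][[]]]   [S ::= [ ]]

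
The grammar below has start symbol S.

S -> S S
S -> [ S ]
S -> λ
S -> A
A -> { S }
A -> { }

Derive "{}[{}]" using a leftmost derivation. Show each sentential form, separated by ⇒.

S⇒SS⇒AS⇒{}S⇒{}[S]⇒{}[A]⇒{}[{S}]⇒{}[{}]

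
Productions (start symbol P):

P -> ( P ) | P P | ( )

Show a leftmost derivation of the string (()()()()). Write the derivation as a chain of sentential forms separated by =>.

P => (P) => (PP) => (()P) => (()PP) => (()PPP) => (()()PP) => (()()()P) => (()()()())

P => (P)   [P -> ( P )]
(P) => (PP)   [P -> P P]
(PP) => (()P)   [P -> ( )]
(()P) => (()PP)   [P -> P P]
(()PP) => (()PPP)   [P -> P P]
(()PPP) => (()()PP)   [P -> ( )]
(()()PP) => (()()()P)   [P -> ( )]
(()()()P) => (()()()())   [P -> ( )]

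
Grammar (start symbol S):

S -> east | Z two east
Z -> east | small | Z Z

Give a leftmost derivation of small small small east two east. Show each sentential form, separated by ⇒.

S ⇒ Z two east ⇒ Z Z two east ⇒ Z Z Z two east ⇒ small Z Z two east ⇒ small small Z two east ⇒ small small Z Z two east ⇒ small small small Z two east ⇒ small small small east two east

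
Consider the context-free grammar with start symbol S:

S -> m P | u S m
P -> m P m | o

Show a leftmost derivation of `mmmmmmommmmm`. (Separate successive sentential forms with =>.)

S => mP => mmPm => mmmPmm => mmmmPmmm => mmmmmPmmmm => mmmmmmPmmmmm => mmmmmmommmmm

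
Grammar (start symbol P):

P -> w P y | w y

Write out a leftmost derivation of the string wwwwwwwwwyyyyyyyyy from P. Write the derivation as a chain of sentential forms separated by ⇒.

P ⇒ wPy ⇒ wwPyy ⇒ wwwPyyy ⇒ wwwwPyyyy ⇒ wwwwwPyyyyy ⇒ wwwwwwPyyyyyy ⇒ wwwwwwwPyyyyyyy ⇒ wwwwwwwwPyyyyyyyy ⇒ wwwwwwwwwyyyyyyyyy

P ⇒ wPy   [P -> w P y]
wPy ⇒ wwPyy   [P -> w P y]
wwPyy ⇒ wwwPyyy   [P -> w P y]
wwwPyyy ⇒ wwwwPyyyy   [P -> w P y]
wwwwPyyyy ⇒ wwwwwPyyyyy   [P -> w P y]
wwwwwPyyyyy ⇒ wwwwwwPyyyyyy   [P -> w P y]
wwwwwwPyyyyyy ⇒ wwwwwwwPyyyyyyy   [P -> w P y]
wwwwwwwPyyyyyyy ⇒ wwwwwwwwPyyyyyyyy   [P -> w P y]
wwwwwwwwPyyyyyyyy ⇒ wwwwwwwwwyyyyyyyyy   [P -> w y]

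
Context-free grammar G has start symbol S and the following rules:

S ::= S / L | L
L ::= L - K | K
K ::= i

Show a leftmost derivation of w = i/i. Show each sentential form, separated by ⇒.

S ⇒ S/L   [S ::= S / L]
S/L ⇒ L/L   [S ::= L]
L/L ⇒ K/L   [L ::= K]
K/L ⇒ i/L   [K ::= i]
i/L ⇒ i/K   [L ::= K]
i/K ⇒ i/i   [K ::= i]

S ⇒ S/L ⇒ L/L ⇒ K/L ⇒ i/L ⇒ i/K ⇒ i/i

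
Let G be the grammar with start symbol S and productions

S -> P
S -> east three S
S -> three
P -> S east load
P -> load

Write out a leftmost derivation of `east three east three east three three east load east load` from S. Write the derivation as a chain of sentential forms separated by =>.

S => east three S   [S -> east three S]
east three S => east three east three S   [S -> east three S]
east three east three S => east three east three east three S   [S -> east three S]
east three east three east three S => east three east three east three P   [S -> P]
east three east three east three P => east three east three east three S east load   [P -> S east load]
east three east three east three S east load => east three east three east three P east load   [S -> P]
east three east three east three P east load => east three east three east three S east load east load   [P -> S east load]
east three east three east three S east load east load => east three east three east three three east load east load   [S -> three]

S => east three S => east three east three S => east three east three east three S => east three east three east three P => east three east three east three S east load => east three east three east three P east load => east three east three east three S east load east load => east three east three east three three east load east load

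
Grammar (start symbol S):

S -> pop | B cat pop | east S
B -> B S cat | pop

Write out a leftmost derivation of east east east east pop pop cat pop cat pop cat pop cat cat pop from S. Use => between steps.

S => east S => east east S => east east east S => east east east east S => east east east east B cat pop => east east east east B S cat cat pop => east east east east B S cat S cat cat pop => east east east east B S cat S cat S cat cat pop => east east east east B S cat S cat S cat S cat cat pop => east east east east pop S cat S cat S cat S cat cat pop => east east east east pop pop cat S cat S cat S cat cat pop => east east east east pop pop cat pop cat S cat S cat cat pop => east east east east pop pop cat pop cat pop cat S cat cat pop => east east east east pop pop cat pop cat pop cat pop cat cat pop

S => east S   [S -> east S]
east S => east east S   [S -> east S]
east east S => east east east S   [S -> east S]
east east east S => east east east east S   [S -> east S]
east east east east S => east east east east B cat pop   [S -> B cat pop]
east east east east B cat pop => east east east east B S cat cat pop   [B -> B S cat]
east east east east B S cat cat pop => east east east east B S cat S cat cat pop   [B -> B S cat]
east east east east B S cat S cat cat pop => east east east east B S cat S cat S cat cat pop   [B -> B S cat]
east east east east B S cat S cat S cat cat pop => east east east east B S cat S cat S cat S cat cat pop   [B -> B S cat]
east east east east B S cat S cat S cat S cat cat pop => east east east east pop S cat S cat S cat S cat cat pop   [B -> pop]
east east east east pop S cat S cat S cat S cat cat pop => east east east east pop pop cat S cat S cat S cat cat pop   [S -> pop]
east east east east pop pop cat S cat S cat S cat cat pop => east east east east pop pop cat pop cat S cat S cat cat pop   [S -> pop]
east east east east pop pop cat pop cat S cat S cat cat pop => east east east east pop pop cat pop cat pop cat S cat cat pop   [S -> pop]
east east east east pop pop cat pop cat pop cat S cat cat pop => east east east east pop pop cat pop cat pop cat pop cat cat pop   [S -> pop]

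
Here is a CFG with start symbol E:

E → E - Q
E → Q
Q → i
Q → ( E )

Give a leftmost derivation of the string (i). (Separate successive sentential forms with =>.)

E=>Q=>(E)=>(Q)=>(i)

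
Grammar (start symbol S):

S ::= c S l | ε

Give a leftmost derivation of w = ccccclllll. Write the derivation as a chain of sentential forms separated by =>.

S=>cSl=>ccSll=>cccSlll=>ccccSllll=>cccccSlllll=>ccccclllll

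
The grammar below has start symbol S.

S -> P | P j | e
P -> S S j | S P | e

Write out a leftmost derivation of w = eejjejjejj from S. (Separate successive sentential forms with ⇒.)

S⇒Pj⇒SSjj⇒PjSjj⇒SSjjSjj⇒PjSjjSjj⇒SSjjSjjSjj⇒eSjjSjjSjj⇒eejjSjjSjj⇒eejjejjSjj⇒eejjejjejj

S ⇒ Pj   [S -> P j]
Pj ⇒ SSjj   [P -> S S j]
SSjj ⇒ PjSjj   [S -> P j]
PjSjj ⇒ SSjjSjj   [P -> S S j]
SSjjSjj ⇒ PjSjjSjj   [S -> P j]
PjSjjSjj ⇒ SSjjSjjSjj   [P -> S S j]
SSjjSjjSjj ⇒ eSjjSjjSjj   [S -> e]
eSjjSjjSjj ⇒ eejjSjjSjj   [S -> e]
eejjSjjSjj ⇒ eejjejjSjj   [S -> e]
eejjejjSjj ⇒ eejjejjejj   [S -> e]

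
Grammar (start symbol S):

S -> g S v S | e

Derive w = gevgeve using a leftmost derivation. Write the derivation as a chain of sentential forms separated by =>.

S => gSvS => gevS => gevgSvS => gevgevS => gevgeve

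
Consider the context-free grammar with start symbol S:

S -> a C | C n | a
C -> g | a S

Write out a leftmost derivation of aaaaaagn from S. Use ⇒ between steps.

S ⇒ Cn   [S -> C n]
Cn ⇒ aSn   [C -> a S]
aSn ⇒ aaCn   [S -> a C]
aaCn ⇒ aaaSn   [C -> a S]
aaaSn ⇒ aaaaCn   [S -> a C]
aaaaCn ⇒ aaaaaSn   [C -> a S]
aaaaaSn ⇒ aaaaaaCn   [S -> a C]
aaaaaaCn ⇒ aaaaaagn   [C -> g]

S ⇒ Cn ⇒ aSn ⇒ aaCn ⇒ aaaSn ⇒ aaaaCn ⇒ aaaaaSn ⇒ aaaaaaCn ⇒ aaaaaagn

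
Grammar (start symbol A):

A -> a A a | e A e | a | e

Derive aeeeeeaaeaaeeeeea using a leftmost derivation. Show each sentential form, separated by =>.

A=>aAa=>aeAea=>aeeAeea=>aeeeAeeea=>aeeeeAeeeea=>aeeeeeAeeeeea=>aeeeeeaAaeeeeea=>aeeeeeaaAaaeeeeea=>aeeeeeaaeaaeeeeea

A => aAa   [A -> a A a]
aAa => aeAea   [A -> e A e]
aeAea => aeeAeea   [A -> e A e]
aeeAeea => aeeeAeeea   [A -> e A e]
aeeeAeeea => aeeeeAeeeea   [A -> e A e]
aeeeeAeeeea => aeeeeeAeeeeea   [A -> e A e]
aeeeeeAeeeeea => aeeeeeaAaeeeeea   [A -> a A a]
aeeeeeaAaeeeeea => aeeeeeaaAaaeeeeea   [A -> a A a]
aeeeeeaaAaaeeeeea => aeeeeeaaeaaeeeeea   [A -> e]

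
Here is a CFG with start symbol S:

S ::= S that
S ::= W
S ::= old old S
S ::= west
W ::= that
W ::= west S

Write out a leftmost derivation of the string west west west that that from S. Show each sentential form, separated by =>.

S => W => west S => west S that => west W that => west west S that => west west W that => west west west S that => west west west W that => west west west that that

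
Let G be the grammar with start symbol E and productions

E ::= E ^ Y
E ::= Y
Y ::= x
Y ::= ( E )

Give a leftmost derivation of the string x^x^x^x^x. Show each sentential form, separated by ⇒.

E ⇒ E^Y   [E ::= E ^ Y]
E^Y ⇒ E^Y^Y   [E ::= E ^ Y]
E^Y^Y ⇒ E^Y^Y^Y   [E ::= E ^ Y]
E^Y^Y^Y ⇒ E^Y^Y^Y^Y   [E ::= E ^ Y]
E^Y^Y^Y^Y ⇒ Y^Y^Y^Y^Y   [E ::= Y]
Y^Y^Y^Y^Y ⇒ x^Y^Y^Y^Y   [Y ::= x]
x^Y^Y^Y^Y ⇒ x^x^Y^Y^Y   [Y ::= x]
x^x^Y^Y^Y ⇒ x^x^x^Y^Y   [Y ::= x]
x^x^x^Y^Y ⇒ x^x^x^x^Y   [Y ::= x]
x^x^x^x^Y ⇒ x^x^x^x^x   [Y ::= x]

E ⇒ E^Y ⇒ E^Y^Y ⇒ E^Y^Y^Y ⇒ E^Y^Y^Y^Y ⇒ Y^Y^Y^Y^Y ⇒ x^Y^Y^Y^Y ⇒ x^x^Y^Y^Y ⇒ x^x^x^Y^Y ⇒ x^x^x^x^Y ⇒ x^x^x^x^x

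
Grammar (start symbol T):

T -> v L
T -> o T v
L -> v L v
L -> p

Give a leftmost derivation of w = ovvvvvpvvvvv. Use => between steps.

T => oTv => ovLv => ovvLvv => ovvvLvvv => ovvvvLvvvv => ovvvvvLvvvvv => ovvvvvpvvvvv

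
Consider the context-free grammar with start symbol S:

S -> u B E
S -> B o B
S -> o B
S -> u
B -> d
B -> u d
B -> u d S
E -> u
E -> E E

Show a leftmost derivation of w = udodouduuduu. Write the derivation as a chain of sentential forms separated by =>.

S=>BoB=>udSoB=>udoBoB=>udodoB=>udodoudS=>udodouduBE=>udodouduudSE=>udodouduuduE=>udodouduuduu

S => BoB   [S -> B o B]
BoB => udSoB   [B -> u d S]
udSoB => udoBoB   [S -> o B]
udoBoB => udodoB   [B -> d]
udodoB => udodoudS   [B -> u d S]
udodoudS => udodouduBE   [S -> u B E]
udodouduBE => udodouduudSE   [B -> u d S]
udodouduudSE => udodouduuduE   [S -> u]
udodouduuduE => udodouduuduu   [E -> u]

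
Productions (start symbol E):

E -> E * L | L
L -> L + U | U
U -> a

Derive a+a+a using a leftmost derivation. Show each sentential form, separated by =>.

E => L   [E -> L]
L => L+U   [L -> L + U]
L+U => L+U+U   [L -> L + U]
L+U+U => U+U+U   [L -> U]
U+U+U => a+U+U   [U -> a]
a+U+U => a+a+U   [U -> a]
a+a+U => a+a+a   [U -> a]

E=>L=>L+U=>L+U+U=>U+U+U=>a+U+U=>a+a+U=>a+a+a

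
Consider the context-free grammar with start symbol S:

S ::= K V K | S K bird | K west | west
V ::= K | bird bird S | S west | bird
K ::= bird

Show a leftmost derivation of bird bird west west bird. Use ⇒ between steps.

S ⇒ K V K   [S ::= K V K]
K V K ⇒ bird V K   [K ::= bird]
bird V K ⇒ bird S west K   [V ::= S west]
bird S west K ⇒ bird K west west K   [S ::= K west]
bird K west west K ⇒ bird bird west west K   [K ::= bird]
bird bird west west K ⇒ bird bird west west bird   [K ::= bird]

S ⇒ K V K ⇒ bird V K ⇒ bird S west K ⇒ bird K west west K ⇒ bird bird west west K ⇒ bird bird west west bird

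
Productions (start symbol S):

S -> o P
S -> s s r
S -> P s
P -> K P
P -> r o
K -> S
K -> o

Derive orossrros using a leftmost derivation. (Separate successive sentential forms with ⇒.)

S ⇒ Ps   [S -> P s]
Ps ⇒ KPs   [P -> K P]
KPs ⇒ SPs   [K -> S]
SPs ⇒ oPPs   [S -> o P]
oPPs ⇒ oroPs   [P -> r o]
oroPs ⇒ oroKPs   [P -> K P]
oroKPs ⇒ oroSPs   [K -> S]
oroSPs ⇒ orossrPs   [S -> s s r]
orossrPs ⇒ orossrros   [P -> r o]

S⇒Ps⇒KPs⇒SPs⇒oPPs⇒oroPs⇒oroKPs⇒oroSPs⇒orossrPs⇒orossrros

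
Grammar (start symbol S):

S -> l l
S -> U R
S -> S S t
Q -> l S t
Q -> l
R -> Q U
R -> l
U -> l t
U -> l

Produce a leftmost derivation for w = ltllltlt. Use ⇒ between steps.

S⇒UR⇒ltR⇒ltQU⇒ltlStU⇒ltlURtU⇒ltllRtU⇒ltllltU⇒ltllltlt

S ⇒ UR   [S -> U R]
UR ⇒ ltR   [U -> l t]
ltR ⇒ ltQU   [R -> Q U]
ltQU ⇒ ltlStU   [Q -> l S t]
ltlStU ⇒ ltlURtU   [S -> U R]
ltlURtU ⇒ ltllRtU   [U -> l]
ltllRtU ⇒ ltllltU   [R -> l]
ltllltU ⇒ ltllltlt   [U -> l t]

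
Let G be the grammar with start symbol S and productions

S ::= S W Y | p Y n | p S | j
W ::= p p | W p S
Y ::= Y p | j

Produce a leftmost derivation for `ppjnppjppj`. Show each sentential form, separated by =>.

S => pS   [S ::= p S]
pS => pSWY   [S ::= S W Y]
pSWY => pSWYWY   [S ::= S W Y]
pSWYWY => ppYnWYWY   [S ::= p Y n]
ppYnWYWY => ppjnWYWY   [Y ::= j]
ppjnWYWY => ppjnppYWY   [W ::= p p]
ppjnppYWY => ppjnppjWY   [Y ::= j]
ppjnppjWY => ppjnppjppY   [W ::= p p]
ppjnppjppY => ppjnppjppj   [Y ::= j]

S => pS => pSWY => pSWYWY => ppYnWYWY => ppjnWYWY => ppjnppYWY => ppjnppjWY => ppjnppjppY => ppjnppjppj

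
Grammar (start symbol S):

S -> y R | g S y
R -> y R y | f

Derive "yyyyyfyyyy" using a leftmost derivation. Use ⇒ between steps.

S⇒yR⇒yyRy⇒yyyRyy⇒yyyyRyyy⇒yyyyyRyyyy⇒yyyyyfyyyy

S ⇒ yR   [S -> y R]
yR ⇒ yyRy   [R -> y R y]
yyRy ⇒ yyyRyy   [R -> y R y]
yyyRyy ⇒ yyyyRyyy   [R -> y R y]
yyyyRyyy ⇒ yyyyyRyyyy   [R -> y R y]
yyyyyRyyyy ⇒ yyyyyfyyyy   [R -> f]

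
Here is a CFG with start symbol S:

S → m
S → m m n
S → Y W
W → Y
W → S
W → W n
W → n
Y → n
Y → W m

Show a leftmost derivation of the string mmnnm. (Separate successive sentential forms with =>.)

S=>YW=>WmW=>SmW=>mmW=>mmY=>mmWm=>mmWnm=>mmnnm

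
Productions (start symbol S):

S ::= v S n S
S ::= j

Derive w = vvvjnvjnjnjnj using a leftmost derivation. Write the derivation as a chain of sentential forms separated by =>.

S => vSnS   [S ::= v S n S]
vSnS => vvSnSnS   [S ::= v S n S]
vvSnSnS => vvvSnSnSnS   [S ::= v S n S]
vvvSnSnSnS => vvvjnSnSnS   [S ::= j]
vvvjnSnSnS => vvvjnvSnSnSnS   [S ::= v S n S]
vvvjnvSnSnSnS => vvvjnvjnSnSnS   [S ::= j]
vvvjnvjnSnSnS => vvvjnvjnjnSnS   [S ::= j]
vvvjnvjnjnSnS => vvvjnvjnjnjnS   [S ::= j]
vvvjnvjnjnjnS => vvvjnvjnjnjnj   [S ::= j]

S => vSnS => vvSnSnS => vvvSnSnSnS => vvvjnSnSnS => vvvjnvSnSnSnS => vvvjnvjnSnSnS => vvvjnvjnjnSnS => vvvjnvjnjnjnS => vvvjnvjnjnjnj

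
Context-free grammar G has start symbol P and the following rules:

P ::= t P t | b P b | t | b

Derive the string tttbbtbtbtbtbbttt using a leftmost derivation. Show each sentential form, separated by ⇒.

P ⇒ tPt ⇒ ttPtt ⇒ tttPttt ⇒ tttbPbttt ⇒ tttbbPbbttt ⇒ tttbbtPtbbttt ⇒ tttbbtbPbtbbttt ⇒ tttbbtbtPtbtbbttt ⇒ tttbbtbtbtbtbbttt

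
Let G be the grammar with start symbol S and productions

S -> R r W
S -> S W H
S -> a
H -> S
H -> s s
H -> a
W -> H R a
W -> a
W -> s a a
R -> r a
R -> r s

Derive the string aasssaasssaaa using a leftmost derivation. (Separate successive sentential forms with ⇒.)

S⇒SWH⇒SWHWH⇒SWHWHWH⇒aWHWHWH⇒aaHWHWH⇒aassWHWH⇒aasssaaHWH⇒aasssaassWH⇒aasssaasssaaH⇒aasssaasssaaa

S ⇒ SWH   [S -> S W H]
SWH ⇒ SWHWH   [S -> S W H]
SWHWH ⇒ SWHWHWH   [S -> S W H]
SWHWHWH ⇒ aWHWHWH   [S -> a]
aWHWHWH ⇒ aaHWHWH   [W -> a]
aaHWHWH ⇒ aassWHWH   [H -> s s]
aassWHWH ⇒ aasssaaHWH   [W -> s a a]
aasssaaHWH ⇒ aasssaassWH   [H -> s s]
aasssaassWH ⇒ aasssaasssaaH   [W -> s a a]
aasssaasssaaH ⇒ aasssaasssaaa   [H -> a]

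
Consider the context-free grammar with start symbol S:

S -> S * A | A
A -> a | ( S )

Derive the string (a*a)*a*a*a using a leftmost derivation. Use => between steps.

S => S*A   [S -> S * A]
S*A => S*A*A   [S -> S * A]
S*A*A => S*A*A*A   [S -> S * A]
S*A*A*A => A*A*A*A   [S -> A]
A*A*A*A => (S)*A*A*A   [A -> ( S )]
(S)*A*A*A => (S*A)*A*A*A   [S -> S * A]
(S*A)*A*A*A => (A*A)*A*A*A   [S -> A]
(A*A)*A*A*A => (a*A)*A*A*A   [A -> a]
(a*A)*A*A*A => (a*a)*A*A*A   [A -> a]
(a*a)*A*A*A => (a*a)*a*A*A   [A -> a]
(a*a)*a*A*A => (a*a)*a*a*A   [A -> a]
(a*a)*a*a*A => (a*a)*a*a*a   [A -> a]

S=>S*A=>S*A*A=>S*A*A*A=>A*A*A*A=>(S)*A*A*A=>(S*A)*A*A*A=>(A*A)*A*A*A=>(a*A)*A*A*A=>(a*a)*A*A*A=>(a*a)*a*A*A=>(a*a)*a*a*A=>(a*a)*a*a*a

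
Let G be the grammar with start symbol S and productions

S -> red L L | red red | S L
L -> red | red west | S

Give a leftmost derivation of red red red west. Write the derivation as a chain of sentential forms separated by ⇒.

S ⇒ red L L ⇒ red red L ⇒ red red red west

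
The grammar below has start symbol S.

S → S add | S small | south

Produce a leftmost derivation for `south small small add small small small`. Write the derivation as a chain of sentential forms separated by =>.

S => S small => S small small => S small small small => S add small small small => S small add small small small => S small small add small small small => south small small add small small small

S => S small   [S → S small]
S small => S small small   [S → S small]
S small small => S small small small   [S → S small]
S small small small => S add small small small   [S → S add]
S add small small small => S small add small small small   [S → S small]
S small add small small small => S small small add small small small   [S → S small]
S small small add small small small => south small small add small small small   [S → south]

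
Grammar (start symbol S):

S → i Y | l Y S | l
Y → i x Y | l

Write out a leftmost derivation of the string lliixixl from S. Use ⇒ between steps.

S ⇒ lYS ⇒ llS ⇒ lliY ⇒ lliixY ⇒ lliixixY ⇒ lliixixl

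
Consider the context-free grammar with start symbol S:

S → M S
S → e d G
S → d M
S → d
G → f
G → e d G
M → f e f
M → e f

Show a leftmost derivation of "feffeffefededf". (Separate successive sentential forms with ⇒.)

S ⇒ MS ⇒ fefS ⇒ fefMS ⇒ feffefS ⇒ feffefMS ⇒ feffeffefS ⇒ feffeffefedG ⇒ feffeffefededG ⇒ feffeffefededf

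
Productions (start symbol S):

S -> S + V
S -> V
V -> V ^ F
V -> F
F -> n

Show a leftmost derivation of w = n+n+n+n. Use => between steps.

S => S+V => S+V+V => S+V+V+V => V+V+V+V => F+V+V+V => n+V+V+V => n+F+V+V => n+n+V+V => n+n+F+V => n+n+n+V => n+n+n+F => n+n+n+n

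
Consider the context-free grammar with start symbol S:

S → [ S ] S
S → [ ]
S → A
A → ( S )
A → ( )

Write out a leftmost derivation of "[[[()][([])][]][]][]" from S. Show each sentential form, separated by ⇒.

S ⇒ [S]S   [S → [ S ] S]
[S]S ⇒ [[S]S]S   [S → [ S ] S]
[[S]S]S ⇒ [[[S]S]S]S   [S → [ S ] S]
[[[S]S]S]S ⇒ [[[A]S]S]S   [S → A]
[[[A]S]S]S ⇒ [[[()]S]S]S   [A → ( )]
[[[()]S]S]S ⇒ [[[()][S]S]S]S   [S → [ S ] S]
[[[()][S]S]S]S ⇒ [[[()][A]S]S]S   [S → A]
[[[()][A]S]S]S ⇒ [[[()][(S)]S]S]S   [A → ( S )]
[[[()][(S)]S]S]S ⇒ [[[()][([])]S]S]S   [S → [ ]]
[[[()][([])]S]S]S ⇒ [[[()][([])][]]S]S   [S → [ ]]
[[[()][([])][]]S]S ⇒ [[[()][([])][]][]]S   [S → [ ]]
[[[()][([])][]][]]S ⇒ [[[()][([])][]][]][]   [S → [ ]]

S ⇒ [S]S ⇒ [[S]S]S ⇒ [[[S]S]S]S ⇒ [[[A]S]S]S ⇒ [[[()]S]S]S ⇒ [[[()][S]S]S]S ⇒ [[[()][A]S]S]S ⇒ [[[()][(S)]S]S]S ⇒ [[[()][([])]S]S]S ⇒ [[[()][([])][]]S]S ⇒ [[[()][([])][]][]]S ⇒ [[[()][([])][]][]][]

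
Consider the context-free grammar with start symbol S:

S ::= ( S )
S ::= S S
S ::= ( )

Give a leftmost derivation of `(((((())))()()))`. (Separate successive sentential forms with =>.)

S=>(S)=>((S))=>((SS))=>(((S)S))=>((((S))S))=>(((((S)))S))=>(((((())))S))=>(((((())))SS))=>(((((())))()S))=>(((((())))()()))

S => (S)   [S ::= ( S )]
(S) => ((S))   [S ::= ( S )]
((S)) => ((SS))   [S ::= S S]
((SS)) => (((S)S))   [S ::= ( S )]
(((S)S)) => ((((S))S))   [S ::= ( S )]
((((S))S)) => (((((S)))S))   [S ::= ( S )]
(((((S)))S)) => (((((())))S))   [S ::= ( )]
(((((())))S)) => (((((())))SS))   [S ::= S S]
(((((())))SS)) => (((((())))()S))   [S ::= ( )]
(((((())))()S)) => (((((())))()()))   [S ::= ( )]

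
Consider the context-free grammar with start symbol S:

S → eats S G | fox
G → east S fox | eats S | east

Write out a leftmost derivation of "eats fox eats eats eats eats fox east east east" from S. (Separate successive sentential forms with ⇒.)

S ⇒ eats S G ⇒ eats fox G ⇒ eats fox eats S ⇒ eats fox eats eats S G ⇒ eats fox eats eats eats S G G ⇒ eats fox eats eats eats eats S G G G ⇒ eats fox eats eats eats eats fox G G G ⇒ eats fox eats eats eats eats fox east G G ⇒ eats fox eats eats eats eats fox east east G ⇒ eats fox eats eats eats eats fox east east east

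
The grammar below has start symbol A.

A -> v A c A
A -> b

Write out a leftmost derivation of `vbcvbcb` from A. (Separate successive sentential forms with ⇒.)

A ⇒ vAcA   [A -> v A c A]
vAcA ⇒ vbcA   [A -> b]
vbcA ⇒ vbcvAcA   [A -> v A c A]
vbcvAcA ⇒ vbcvbcA   [A -> b]
vbcvbcA ⇒ vbcvbcb   [A -> b]

A ⇒ vAcA ⇒ vbcA ⇒ vbcvAcA ⇒ vbcvbcA ⇒ vbcvbcb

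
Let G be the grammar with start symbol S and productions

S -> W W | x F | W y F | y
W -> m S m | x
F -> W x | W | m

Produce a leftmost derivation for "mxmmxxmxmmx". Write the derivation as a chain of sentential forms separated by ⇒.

S⇒WW⇒mSmW⇒mWWmW⇒mxWmW⇒mxmSmmW⇒mxmWWmmW⇒mxmmSmWmmW⇒mxmmWWmWmmW⇒mxmmxWmWmmW⇒mxmmxxmWmmW⇒mxmmxxmxmmW⇒mxmmxxmxmmx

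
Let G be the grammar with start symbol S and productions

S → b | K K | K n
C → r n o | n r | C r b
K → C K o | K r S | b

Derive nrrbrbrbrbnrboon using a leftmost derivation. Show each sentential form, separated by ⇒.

S⇒Kn⇒CKon⇒CrbKon⇒CrbrbKon⇒CrbrbrbKon⇒CrbrbrbrbKon⇒nrrbrbrbrbKon⇒nrrbrbrbrbCKoon⇒nrrbrbrbrbnrKoon⇒nrrbrbrbrbnrboon

S ⇒ Kn   [S → K n]
Kn ⇒ CKon   [K → C K o]
CKon ⇒ CrbKon   [C → C r b]
CrbKon ⇒ CrbrbKon   [C → C r b]
CrbrbKon ⇒ CrbrbrbKon   [C → C r b]
CrbrbrbKon ⇒ CrbrbrbrbKon   [C → C r b]
CrbrbrbrbKon ⇒ nrrbrbrbrbKon   [C → n r]
nrrbrbrbrbKon ⇒ nrrbrbrbrbCKoon   [K → C K o]
nrrbrbrbrbCKoon ⇒ nrrbrbrbrbnrKoon   [C → n r]
nrrbrbrbrbnrKoon ⇒ nrrbrbrbrbnrboon   [K → b]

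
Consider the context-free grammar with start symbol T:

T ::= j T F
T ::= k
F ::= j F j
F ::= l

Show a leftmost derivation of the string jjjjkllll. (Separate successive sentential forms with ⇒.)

T⇒jTF⇒jjTFF⇒jjjTFFF⇒jjjjTFFFF⇒jjjjkFFFF⇒jjjjklFFF⇒jjjjkllFF⇒jjjjklllF⇒jjjjkllll

T ⇒ jTF   [T ::= j T F]
jTF ⇒ jjTFF   [T ::= j T F]
jjTFF ⇒ jjjTFFF   [T ::= j T F]
jjjTFFF ⇒ jjjjTFFFF   [T ::= j T F]
jjjjTFFFF ⇒ jjjjkFFFF   [T ::= k]
jjjjkFFFF ⇒ jjjjklFFF   [F ::= l]
jjjjklFFF ⇒ jjjjkllFF   [F ::= l]
jjjjkllFF ⇒ jjjjklllF   [F ::= l]
jjjjklllF ⇒ jjjjkllll   [F ::= l]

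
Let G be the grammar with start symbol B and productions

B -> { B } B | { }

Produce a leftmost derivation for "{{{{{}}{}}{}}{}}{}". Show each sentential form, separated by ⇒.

B ⇒ {B}B   [B -> { B } B]
{B}B ⇒ {{B}B}B   [B -> { B } B]
{{B}B}B ⇒ {{{B}B}B}B   [B -> { B } B]
{{{B}B}B}B ⇒ {{{{B}B}B}B}B   [B -> { B } B]
{{{{B}B}B}B}B ⇒ {{{{{}}B}B}B}B   [B -> { }]
{{{{{}}B}B}B}B ⇒ {{{{{}}{}}B}B}B   [B -> { }]
{{{{{}}{}}B}B}B ⇒ {{{{{}}{}}{}}B}B   [B -> { }]
{{{{{}}{}}{}}B}B ⇒ {{{{{}}{}}{}}{}}B   [B -> { }]
{{{{{}}{}}{}}{}}B ⇒ {{{{{}}{}}{}}{}}{}   [B -> { }]

B⇒{B}B⇒{{B}B}B⇒{{{B}B}B}B⇒{{{{B}B}B}B}B⇒{{{{{}}B}B}B}B⇒{{{{{}}{}}B}B}B⇒{{{{{}}{}}{}}B}B⇒{{{{{}}{}}{}}{}}B⇒{{{{{}}{}}{}}{}}{}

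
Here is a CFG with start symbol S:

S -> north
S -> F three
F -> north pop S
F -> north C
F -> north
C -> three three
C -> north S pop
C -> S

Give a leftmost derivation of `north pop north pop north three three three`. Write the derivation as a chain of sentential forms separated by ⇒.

S ⇒ F three ⇒ north pop S three ⇒ north pop F three three ⇒ north pop north pop S three three ⇒ north pop north pop F three three three ⇒ north pop north pop north three three three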